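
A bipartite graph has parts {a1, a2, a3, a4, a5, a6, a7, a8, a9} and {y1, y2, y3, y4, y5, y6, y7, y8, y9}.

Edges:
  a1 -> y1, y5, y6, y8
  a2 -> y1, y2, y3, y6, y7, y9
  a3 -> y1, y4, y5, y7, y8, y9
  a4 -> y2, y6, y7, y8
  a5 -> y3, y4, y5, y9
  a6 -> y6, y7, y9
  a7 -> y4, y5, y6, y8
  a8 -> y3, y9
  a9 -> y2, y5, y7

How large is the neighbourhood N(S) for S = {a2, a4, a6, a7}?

9

The union of neighbours of {a2, a4, a6, a7} is {y1, y2, y3, y4, y5, y6, y7, y8, y9}, which has 9 elements.
Since |N(S)| = 9 ≥ |S| = 4, Hall's condition holds for this subset.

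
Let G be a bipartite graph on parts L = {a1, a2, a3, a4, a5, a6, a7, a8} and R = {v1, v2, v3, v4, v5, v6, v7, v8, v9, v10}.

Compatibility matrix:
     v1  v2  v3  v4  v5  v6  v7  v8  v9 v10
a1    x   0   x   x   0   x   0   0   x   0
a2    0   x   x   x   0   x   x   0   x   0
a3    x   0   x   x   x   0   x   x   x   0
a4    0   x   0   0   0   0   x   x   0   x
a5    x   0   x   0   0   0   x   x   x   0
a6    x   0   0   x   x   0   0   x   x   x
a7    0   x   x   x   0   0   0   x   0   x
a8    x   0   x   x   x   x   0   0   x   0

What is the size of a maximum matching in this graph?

For example, pair a1-v4, a2-v6, a3-v8, a4-v7, a5-v1, a6-v10, a7-v2, a8-v3.
All 8 left vertices are matched, so no larger matching exists.

8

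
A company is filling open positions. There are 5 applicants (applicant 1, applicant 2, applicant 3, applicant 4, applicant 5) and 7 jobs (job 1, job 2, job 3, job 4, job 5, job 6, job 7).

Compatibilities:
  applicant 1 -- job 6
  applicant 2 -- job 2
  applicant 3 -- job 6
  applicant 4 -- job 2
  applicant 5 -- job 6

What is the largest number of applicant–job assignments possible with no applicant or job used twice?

A valid assignment of size 2: applicant 1→job 6, applicant 2→job 2.
The set {applicant 1, applicant 2, applicant 3, applicant 4, applicant 5} has only 2 neighbours ({job 2, job 6}), so by Hall's theorem at most 2 of the 5 applicants can be matched.

2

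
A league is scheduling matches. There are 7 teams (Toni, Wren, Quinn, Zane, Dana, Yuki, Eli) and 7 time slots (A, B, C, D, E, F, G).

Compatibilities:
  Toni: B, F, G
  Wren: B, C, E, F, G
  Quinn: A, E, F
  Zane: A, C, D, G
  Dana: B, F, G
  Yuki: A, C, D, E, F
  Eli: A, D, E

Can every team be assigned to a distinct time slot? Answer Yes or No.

Yes

A valid assignment of size 7: Toni–B, Wren–C, Quinn–F, Zane–D, Dana–G, Yuki–A, Eli–E.
Every team is matched, so this is a perfect matching.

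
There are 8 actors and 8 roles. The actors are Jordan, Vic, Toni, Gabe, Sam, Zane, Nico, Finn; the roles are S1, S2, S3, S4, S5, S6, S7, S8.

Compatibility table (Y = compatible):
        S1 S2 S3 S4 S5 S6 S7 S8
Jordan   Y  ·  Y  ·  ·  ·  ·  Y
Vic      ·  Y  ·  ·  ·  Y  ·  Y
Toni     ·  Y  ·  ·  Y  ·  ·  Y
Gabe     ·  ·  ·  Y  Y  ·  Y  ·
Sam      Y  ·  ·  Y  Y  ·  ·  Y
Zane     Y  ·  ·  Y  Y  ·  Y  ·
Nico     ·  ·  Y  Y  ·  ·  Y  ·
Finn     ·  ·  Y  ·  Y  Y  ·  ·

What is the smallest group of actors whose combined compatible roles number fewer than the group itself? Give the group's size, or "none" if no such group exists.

A matching saturating every actor exists, for instance Jordan→S3, Vic→S8, Toni→S2, Gabe→S5, Sam→S1, Zane→S7, Nico→S4, Finn→S6.
By Hall's marriage theorem, this means |N(S)| ≥ |S| for every subset S, so no violating subset exists.

none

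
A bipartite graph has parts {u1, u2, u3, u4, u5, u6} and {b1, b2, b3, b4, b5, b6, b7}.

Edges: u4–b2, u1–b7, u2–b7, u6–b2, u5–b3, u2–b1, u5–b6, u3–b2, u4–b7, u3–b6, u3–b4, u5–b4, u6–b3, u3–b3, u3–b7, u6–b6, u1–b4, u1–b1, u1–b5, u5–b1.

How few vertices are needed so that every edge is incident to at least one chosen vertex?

The 6 edges u1–b5, u2–b1, u3–b7, u4–b2, u5–b6, u6–b3 form a matching, so any vertex cover needs at least 6 vertices (one per matched edge).
Conversely {u1, u2, u3, u4, u5, u6} meets every edge and has exactly 6 vertices, so 6 is optimal.

6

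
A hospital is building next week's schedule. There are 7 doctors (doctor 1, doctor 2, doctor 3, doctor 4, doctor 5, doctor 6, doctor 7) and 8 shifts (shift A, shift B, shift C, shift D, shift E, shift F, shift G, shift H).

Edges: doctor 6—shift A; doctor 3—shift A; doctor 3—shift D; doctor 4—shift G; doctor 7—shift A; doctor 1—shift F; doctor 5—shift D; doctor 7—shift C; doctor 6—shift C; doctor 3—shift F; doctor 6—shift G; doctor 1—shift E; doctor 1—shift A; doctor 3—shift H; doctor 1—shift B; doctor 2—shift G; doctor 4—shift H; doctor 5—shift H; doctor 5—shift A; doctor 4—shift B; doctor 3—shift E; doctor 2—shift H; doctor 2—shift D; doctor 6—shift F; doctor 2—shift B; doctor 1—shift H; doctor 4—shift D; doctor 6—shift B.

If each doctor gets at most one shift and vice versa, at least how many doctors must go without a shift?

One maximum matching: doctor 1–shift E, doctor 2–shift G, doctor 3–shift D, doctor 4–shift B, doctor 5–shift H, doctor 6–shift F, doctor 7–shift A.
All 7 doctors are matched, so no larger matching exists.
That matches 7 of the 7, leaving 0 unmatched; no matching can do better.

0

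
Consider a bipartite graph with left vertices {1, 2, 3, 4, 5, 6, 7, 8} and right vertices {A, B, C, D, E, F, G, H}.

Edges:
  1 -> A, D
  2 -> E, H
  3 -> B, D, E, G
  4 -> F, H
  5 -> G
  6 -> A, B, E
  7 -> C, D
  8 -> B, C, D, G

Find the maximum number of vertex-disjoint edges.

8

One maximum matching: 1–A, 2–H, 3–D, 4–F, 5–G, 6–E, 7–C, 8–B.
This saturates every left vertex, so 8 is the maximum.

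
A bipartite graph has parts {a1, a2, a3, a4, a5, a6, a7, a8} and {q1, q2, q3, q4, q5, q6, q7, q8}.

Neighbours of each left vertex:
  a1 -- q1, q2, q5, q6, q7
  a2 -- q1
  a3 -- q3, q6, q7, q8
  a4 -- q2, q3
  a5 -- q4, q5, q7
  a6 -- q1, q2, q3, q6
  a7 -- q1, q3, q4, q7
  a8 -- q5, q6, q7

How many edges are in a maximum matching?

8

A valid assignment of size 8: a1–q6, a2–q1, a3–q8, a4–q3, a5–q5, a6–q2, a7–q4, a8–q7.
This saturates every left vertex, so 8 is the maximum.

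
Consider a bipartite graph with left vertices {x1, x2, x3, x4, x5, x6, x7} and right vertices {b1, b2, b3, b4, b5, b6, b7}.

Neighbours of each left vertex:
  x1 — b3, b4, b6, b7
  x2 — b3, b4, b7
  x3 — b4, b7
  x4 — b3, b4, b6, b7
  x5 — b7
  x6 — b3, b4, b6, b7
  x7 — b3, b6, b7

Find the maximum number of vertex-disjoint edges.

For example, pair x1→b6, x2→b7, x3→b4, x4→b3.
The set {x1, x2, x3, x4, x5, x6, x7} has only 4 neighbours ({b3, b4, b6, b7}), so by Hall's theorem at most 4 of the 7 left vertices can be matched.

4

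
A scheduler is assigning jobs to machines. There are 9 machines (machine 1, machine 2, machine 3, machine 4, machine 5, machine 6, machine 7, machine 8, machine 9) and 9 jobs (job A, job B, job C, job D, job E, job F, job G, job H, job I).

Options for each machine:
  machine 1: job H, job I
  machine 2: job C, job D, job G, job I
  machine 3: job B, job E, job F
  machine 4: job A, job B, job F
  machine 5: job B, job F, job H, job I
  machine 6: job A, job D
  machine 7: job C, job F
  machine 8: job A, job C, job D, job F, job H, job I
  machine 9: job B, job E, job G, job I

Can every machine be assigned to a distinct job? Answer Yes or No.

A valid assignment of size 9: machine 1-job H, machine 2-job I, machine 3-job E, machine 4-job B, machine 5-job F, machine 6-job A, machine 7-job C, machine 8-job D, machine 9-job G.
Every machine is matched, so this is a perfect matching.

Yes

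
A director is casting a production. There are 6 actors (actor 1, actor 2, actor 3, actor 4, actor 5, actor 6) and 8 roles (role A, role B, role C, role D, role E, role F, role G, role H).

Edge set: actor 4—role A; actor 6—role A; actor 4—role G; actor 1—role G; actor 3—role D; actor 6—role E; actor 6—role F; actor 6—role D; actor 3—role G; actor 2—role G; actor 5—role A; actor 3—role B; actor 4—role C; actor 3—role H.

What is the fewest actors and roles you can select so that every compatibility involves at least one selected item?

A maximum matching has 5 edges (e.g. actor 1–role G, actor 3–role H, actor 4–role C, actor 5–role A, actor 6–role D).
By König's theorem the minimum vertex cover has the same size. One such cover is {actor 3, actor 4, actor 5, actor 6, role G}.

5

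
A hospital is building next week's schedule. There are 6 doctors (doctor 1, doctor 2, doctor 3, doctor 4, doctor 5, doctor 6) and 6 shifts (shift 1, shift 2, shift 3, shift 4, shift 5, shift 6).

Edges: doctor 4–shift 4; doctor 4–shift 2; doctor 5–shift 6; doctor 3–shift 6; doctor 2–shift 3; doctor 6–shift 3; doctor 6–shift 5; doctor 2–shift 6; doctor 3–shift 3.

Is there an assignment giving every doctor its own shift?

No

The set {doctor 1, doctor 2, doctor 3, doctor 5} has only 2 neighbours ({shift 3, shift 6}), so by Hall's theorem at most 4 of the 6 doctors can be matched.
Hence no matching covers every doctor.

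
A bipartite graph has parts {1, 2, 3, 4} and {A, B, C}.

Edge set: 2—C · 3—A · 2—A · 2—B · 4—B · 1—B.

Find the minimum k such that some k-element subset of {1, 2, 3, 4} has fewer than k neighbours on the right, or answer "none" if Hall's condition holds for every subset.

2

Take S = {1, 4}. Its neighbourhood is {B}, so |N(S)| = 1 < |S| = 2.
No single vertex violates Hall's condition since each has at least one neighbour, so 2 is the minimum.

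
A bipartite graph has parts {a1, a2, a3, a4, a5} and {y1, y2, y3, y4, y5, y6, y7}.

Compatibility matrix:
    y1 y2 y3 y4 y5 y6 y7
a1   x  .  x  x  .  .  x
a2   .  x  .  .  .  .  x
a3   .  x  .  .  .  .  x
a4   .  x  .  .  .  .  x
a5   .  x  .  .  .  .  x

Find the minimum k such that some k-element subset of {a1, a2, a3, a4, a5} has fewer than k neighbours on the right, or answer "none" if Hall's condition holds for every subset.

3

Take S = {a2, a3, a4}. Its neighbourhood is {y2, y7}, so |N(S)| = 2 < |S| = 3.
Every subset of size less than 3 has at least as many neighbours as members, so 3 is the minimum.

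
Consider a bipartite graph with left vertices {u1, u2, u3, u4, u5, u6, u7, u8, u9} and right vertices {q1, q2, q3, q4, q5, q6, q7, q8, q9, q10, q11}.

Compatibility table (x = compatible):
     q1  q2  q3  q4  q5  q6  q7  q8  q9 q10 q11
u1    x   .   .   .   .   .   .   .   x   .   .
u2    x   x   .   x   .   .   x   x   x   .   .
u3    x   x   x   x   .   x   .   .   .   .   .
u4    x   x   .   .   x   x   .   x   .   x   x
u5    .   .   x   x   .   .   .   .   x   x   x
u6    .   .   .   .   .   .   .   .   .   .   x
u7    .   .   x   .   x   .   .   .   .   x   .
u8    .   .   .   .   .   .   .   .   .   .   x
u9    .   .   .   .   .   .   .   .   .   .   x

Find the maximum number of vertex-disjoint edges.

7

For example, pair u1–q1, u2–q9, u3–q4, u4–q6, u5–q3, u6–q11, u7–q10.
The set {u6, u8, u9} has only 1 neighbour ({q11}), so by Hall's theorem at most 7 of the 9 left vertices can be matched.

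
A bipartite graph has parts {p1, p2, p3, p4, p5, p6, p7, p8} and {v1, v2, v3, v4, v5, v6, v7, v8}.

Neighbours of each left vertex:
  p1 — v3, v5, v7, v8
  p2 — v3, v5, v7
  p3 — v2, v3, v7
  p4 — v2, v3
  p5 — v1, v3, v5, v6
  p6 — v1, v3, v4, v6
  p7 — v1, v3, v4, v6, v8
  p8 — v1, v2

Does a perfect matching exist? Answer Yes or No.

For example, pair p1-v8, p2-v5, p3-v7, p4-v3, p5-v1, p6-v4, p7-v6, p8-v2.
All 8 left vertices are covered.

Yes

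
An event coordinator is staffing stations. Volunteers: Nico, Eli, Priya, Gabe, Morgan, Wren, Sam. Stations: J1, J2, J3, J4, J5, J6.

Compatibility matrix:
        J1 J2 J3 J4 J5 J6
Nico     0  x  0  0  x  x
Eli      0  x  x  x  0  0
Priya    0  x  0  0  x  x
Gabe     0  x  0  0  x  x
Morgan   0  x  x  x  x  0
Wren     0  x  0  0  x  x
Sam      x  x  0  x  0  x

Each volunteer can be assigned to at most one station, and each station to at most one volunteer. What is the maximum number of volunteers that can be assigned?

For example, pair Nico-J2, Eli-J4, Priya-J5, Gabe-J6, Morgan-J3, Sam-J1.
The set {Nico, Priya, Gabe, Wren} has only 3 neighbours ({J2, J5, J6}), so by Hall's theorem at most 6 of the 7 volunteers can be matched.

6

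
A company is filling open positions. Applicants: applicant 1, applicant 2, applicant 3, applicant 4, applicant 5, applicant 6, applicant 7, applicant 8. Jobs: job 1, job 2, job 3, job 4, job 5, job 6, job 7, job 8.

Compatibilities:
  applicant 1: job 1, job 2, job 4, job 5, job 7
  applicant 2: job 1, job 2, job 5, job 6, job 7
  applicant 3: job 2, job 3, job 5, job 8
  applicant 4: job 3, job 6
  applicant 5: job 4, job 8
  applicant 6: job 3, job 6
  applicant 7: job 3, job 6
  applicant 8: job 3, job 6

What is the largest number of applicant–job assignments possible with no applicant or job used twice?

One maximum matching: applicant 1-job 7, applicant 2-job 5, applicant 3-job 2, applicant 4-job 6, applicant 5-job 4, applicant 6-job 3.
The set {applicant 4, applicant 6, applicant 7, applicant 8} has only 2 neighbours ({job 3, job 6}), so by Hall's theorem at most 6 of the 8 applicants can be matched.

6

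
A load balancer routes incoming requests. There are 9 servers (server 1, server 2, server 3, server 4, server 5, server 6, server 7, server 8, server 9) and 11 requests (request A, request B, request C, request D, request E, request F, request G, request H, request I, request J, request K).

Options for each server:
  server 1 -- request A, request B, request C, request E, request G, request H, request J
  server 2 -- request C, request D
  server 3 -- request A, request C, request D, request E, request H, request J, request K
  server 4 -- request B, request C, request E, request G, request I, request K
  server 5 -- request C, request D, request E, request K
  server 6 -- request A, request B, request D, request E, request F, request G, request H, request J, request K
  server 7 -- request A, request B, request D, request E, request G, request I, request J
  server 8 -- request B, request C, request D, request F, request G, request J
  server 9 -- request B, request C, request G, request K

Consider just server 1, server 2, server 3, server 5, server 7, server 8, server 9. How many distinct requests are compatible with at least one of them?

11

The union of neighbours of {server 1, server 2, server 3, server 5, server 7, server 8, server 9} is {request A, request B, request C, request D, request E, request F, request G, request H, request I, request J, request K}, which has 11 elements.
Since |N(S)| = 11 ≥ |S| = 7, Hall's condition holds for this subset.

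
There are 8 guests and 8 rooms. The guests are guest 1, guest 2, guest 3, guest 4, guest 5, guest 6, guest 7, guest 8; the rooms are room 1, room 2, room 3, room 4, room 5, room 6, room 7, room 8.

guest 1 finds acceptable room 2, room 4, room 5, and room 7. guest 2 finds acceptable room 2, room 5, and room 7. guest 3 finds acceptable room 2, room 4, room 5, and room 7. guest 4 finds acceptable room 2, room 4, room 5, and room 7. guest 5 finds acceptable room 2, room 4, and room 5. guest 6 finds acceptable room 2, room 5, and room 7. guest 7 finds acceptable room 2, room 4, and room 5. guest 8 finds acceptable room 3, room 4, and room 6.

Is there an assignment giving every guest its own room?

The set {guest 1, guest 2, guest 3, guest 4, guest 5, guest 6, guest 7} has only 4 neighbours ({room 2, room 4, room 5, room 7}), so by Hall's theorem at most 5 of the 8 guests can be matched.
Hence no matching covers every guest.

No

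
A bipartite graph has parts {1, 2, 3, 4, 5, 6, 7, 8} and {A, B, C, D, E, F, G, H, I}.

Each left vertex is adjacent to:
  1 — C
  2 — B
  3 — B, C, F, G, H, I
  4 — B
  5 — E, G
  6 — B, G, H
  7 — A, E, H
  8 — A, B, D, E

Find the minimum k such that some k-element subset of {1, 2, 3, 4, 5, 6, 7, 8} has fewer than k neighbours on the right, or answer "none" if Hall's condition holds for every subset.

2

Take S = {2, 4}. Its neighbourhood is {B}, so |N(S)| = 1 < |S| = 2.
No single vertex violates Hall's condition since each has at least one neighbour, so 2 is the minimum.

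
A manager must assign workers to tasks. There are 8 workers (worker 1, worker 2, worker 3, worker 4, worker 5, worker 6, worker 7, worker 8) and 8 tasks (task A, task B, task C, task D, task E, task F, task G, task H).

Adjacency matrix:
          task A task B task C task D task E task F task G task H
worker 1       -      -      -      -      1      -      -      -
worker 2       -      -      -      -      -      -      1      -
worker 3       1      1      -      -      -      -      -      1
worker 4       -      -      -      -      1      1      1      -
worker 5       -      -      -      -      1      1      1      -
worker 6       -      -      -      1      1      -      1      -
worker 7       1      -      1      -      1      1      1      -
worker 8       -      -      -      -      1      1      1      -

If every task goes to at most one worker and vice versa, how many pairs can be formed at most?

6

A valid assignment of size 6: worker 1-task E, worker 2-task G, worker 3-task B, worker 4-task F, worker 6-task D, worker 7-task A.
The set {worker 1, worker 2, worker 4, worker 5, worker 8} has only 3 neighbours ({task E, task F, task G}), so by Hall's theorem at most 6 of the 8 workers can be matched.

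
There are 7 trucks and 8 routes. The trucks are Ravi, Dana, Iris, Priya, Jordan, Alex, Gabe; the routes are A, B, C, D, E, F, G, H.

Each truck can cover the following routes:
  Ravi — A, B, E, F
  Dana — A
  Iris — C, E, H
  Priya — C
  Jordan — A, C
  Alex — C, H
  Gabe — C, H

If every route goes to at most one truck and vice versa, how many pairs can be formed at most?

5

For example, pair Ravi→B, Dana→A, Iris→E, Priya→C, Alex→H.
The set {Dana, Priya, Jordan, Alex, Gabe} has only 3 neighbours ({A, C, H}), so by Hall's theorem at most 5 of the 7 trucks can be matched.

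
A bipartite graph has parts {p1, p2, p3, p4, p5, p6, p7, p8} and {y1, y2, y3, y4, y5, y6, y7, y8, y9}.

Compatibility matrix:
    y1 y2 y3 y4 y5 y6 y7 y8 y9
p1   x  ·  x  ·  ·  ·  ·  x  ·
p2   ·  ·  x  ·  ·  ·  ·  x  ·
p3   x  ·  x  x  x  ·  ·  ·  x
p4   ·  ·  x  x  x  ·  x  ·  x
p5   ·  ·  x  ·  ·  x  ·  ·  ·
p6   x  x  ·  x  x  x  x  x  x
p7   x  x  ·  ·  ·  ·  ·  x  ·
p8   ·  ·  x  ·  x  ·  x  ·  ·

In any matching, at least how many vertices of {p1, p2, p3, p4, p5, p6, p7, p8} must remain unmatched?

One maximum matching: p1-y1, p2-y8, p3-y4, p4-y9, p5-y6, p6-y7, p7-y2, p8-y3.
This saturates every left vertex, so 8 is the maximum.
That matches 8 of the 8, leaving 0 unmatched; no matching can do better.

0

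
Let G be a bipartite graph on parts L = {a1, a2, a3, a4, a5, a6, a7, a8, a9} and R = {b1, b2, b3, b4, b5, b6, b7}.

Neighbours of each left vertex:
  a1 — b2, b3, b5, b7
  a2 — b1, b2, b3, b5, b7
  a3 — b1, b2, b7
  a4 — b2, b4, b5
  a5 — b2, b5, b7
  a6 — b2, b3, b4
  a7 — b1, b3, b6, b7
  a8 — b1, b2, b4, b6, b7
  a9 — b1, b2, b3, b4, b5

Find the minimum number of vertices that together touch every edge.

A maximum matching has 7 edges (e.g. a1–b7, a2–b1, a3–b2, a4–b4, a5–b5, a6–b3, a7–b6).
By König's theorem the minimum vertex cover has the same size. One such cover is {b1, b2, b3, b4, b5, b6, b7}.

7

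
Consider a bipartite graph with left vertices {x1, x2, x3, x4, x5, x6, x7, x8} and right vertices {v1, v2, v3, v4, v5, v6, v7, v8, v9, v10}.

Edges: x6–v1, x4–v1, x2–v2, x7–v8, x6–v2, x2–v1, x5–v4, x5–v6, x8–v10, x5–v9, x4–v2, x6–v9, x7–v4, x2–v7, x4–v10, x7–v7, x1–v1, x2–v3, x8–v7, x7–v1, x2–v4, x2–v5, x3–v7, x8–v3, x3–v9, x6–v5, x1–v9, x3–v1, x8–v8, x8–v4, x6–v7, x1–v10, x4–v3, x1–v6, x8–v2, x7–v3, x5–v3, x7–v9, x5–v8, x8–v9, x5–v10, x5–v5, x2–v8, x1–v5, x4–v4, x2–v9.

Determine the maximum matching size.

8

A valid assignment of size 8: x1→v6, x2→v8, x3→v7, x4→v3, x5→v5, x6→v2, x7→v1, x8→v10.
All 8 left vertices are matched, so no larger matching exists.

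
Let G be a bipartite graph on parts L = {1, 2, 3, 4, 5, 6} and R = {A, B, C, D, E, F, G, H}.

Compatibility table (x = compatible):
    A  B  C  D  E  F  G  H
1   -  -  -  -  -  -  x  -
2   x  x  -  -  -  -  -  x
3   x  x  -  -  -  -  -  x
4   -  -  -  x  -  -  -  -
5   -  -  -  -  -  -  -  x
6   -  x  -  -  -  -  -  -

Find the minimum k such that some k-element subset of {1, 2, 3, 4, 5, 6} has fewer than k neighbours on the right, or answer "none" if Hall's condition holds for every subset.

Take S = {2, 3, 5, 6}. Its neighbourhood is {A, B, H}, so |N(S)| = 3 < |S| = 4.
Every subset of size less than 4 has at least as many neighbours as members, so 4 is the minimum.

4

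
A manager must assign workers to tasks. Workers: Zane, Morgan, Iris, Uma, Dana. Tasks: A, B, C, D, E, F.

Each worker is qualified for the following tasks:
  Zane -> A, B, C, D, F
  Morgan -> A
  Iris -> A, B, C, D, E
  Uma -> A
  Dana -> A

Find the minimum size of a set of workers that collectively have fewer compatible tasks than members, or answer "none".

2

Take S = {Morgan, Uma}. Its neighbourhood is {A}, so |N(S)| = 1 < |S| = 2.
No single vertex violates Hall's condition since each has at least one neighbour, so 2 is the minimum.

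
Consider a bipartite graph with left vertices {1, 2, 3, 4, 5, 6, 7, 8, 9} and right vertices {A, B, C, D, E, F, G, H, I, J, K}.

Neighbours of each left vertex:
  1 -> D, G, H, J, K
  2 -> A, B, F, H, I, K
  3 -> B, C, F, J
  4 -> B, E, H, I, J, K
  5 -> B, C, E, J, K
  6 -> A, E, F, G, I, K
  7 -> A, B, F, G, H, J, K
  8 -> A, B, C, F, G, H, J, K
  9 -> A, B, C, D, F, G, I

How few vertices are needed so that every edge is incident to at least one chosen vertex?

The 9 edges 1–H, 2–K, 3–B, 4–E, 5–C, 6–F, 7–J, 8–A, 9–G form a matching, so any vertex cover needs at least 9 vertices (one per matched edge).
Conversely {1, 2, 3, 4, 5, 6, 7, 8, 9} meets every edge and has exactly 9 vertices, so 9 is optimal.

9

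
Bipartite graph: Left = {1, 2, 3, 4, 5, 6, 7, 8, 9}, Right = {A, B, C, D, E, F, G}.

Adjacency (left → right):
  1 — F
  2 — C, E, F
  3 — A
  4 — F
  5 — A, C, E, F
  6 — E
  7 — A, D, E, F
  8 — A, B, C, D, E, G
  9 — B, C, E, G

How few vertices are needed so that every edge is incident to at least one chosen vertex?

7

{7, 8, 9, A, C, E, F} is a vertex cover of size 7: every edge has an endpoint in this set.
No smaller cover exists because 1–F, 2–C, 3–A, 5–E, 7–D, 8–G, 9–B is a matching of size 7, and a cover must include an endpoint of each of these disjoint edges (König's theorem).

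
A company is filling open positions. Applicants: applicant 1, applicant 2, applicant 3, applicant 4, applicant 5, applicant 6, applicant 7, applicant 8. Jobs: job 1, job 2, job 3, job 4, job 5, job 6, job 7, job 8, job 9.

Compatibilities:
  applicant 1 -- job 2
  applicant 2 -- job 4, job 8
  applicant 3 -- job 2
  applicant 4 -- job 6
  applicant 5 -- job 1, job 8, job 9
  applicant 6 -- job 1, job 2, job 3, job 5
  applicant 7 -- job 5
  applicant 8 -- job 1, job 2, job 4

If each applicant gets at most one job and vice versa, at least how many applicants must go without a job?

1

For example, pair applicant 1–job 2, applicant 2–job 4, applicant 4–job 6, applicant 5–job 9, applicant 6–job 3, applicant 7–job 5, applicant 8–job 1.
The set {applicant 1, applicant 3} has only 1 neighbour ({job 2}), so by Hall's theorem at most 7 of the 8 applicants can be matched.
That matches 7 of the 8, leaving 1 unmatched; no matching can do better.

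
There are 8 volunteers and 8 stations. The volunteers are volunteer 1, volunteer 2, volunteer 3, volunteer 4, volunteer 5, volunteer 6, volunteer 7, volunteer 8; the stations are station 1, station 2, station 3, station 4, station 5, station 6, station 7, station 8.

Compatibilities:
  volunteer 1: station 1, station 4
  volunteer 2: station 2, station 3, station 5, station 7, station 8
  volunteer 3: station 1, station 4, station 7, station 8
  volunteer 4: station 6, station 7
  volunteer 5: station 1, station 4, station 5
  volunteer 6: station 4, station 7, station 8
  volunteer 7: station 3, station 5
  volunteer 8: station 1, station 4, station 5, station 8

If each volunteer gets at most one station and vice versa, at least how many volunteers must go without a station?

0

One maximum matching: volunteer 1-station 4, volunteer 2-station 2, volunteer 3-station 8, volunteer 4-station 6, volunteer 5-station 5, volunteer 6-station 7, volunteer 7-station 3, volunteer 8-station 1.
This saturates every volunteer, so 8 is the maximum.
That matches 8 of the 8, leaving 0 unmatched; no matching can do better.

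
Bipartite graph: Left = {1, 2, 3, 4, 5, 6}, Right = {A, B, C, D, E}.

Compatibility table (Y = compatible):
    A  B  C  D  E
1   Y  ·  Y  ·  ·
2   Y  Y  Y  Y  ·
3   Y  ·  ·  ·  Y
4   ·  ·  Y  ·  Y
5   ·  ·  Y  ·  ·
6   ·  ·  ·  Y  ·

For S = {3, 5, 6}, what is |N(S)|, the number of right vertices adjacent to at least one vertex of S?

The union of neighbours of {3, 5, 6} is {A, C, D, E}, which has 4 elements.
Since |N(S)| = 4 ≥ |S| = 3, Hall's condition holds for this subset.

4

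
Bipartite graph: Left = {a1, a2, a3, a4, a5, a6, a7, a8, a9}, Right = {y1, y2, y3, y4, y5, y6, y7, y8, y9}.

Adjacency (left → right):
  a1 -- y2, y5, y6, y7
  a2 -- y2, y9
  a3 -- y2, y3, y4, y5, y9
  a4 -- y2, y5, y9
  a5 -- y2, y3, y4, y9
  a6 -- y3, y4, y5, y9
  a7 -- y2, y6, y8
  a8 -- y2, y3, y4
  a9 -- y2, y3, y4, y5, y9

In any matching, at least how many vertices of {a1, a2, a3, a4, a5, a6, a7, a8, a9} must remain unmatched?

One maximum matching: a1-y7, a2-y9, a3-y4, a4-y5, a5-y2, a6-y3, a7-y8.
The set {a2, a3, a4, a5, a6, a8, a9} has only 5 neighbours ({y2, y3, y4, y5, y9}), so by Hall's theorem at most 7 of the 9 left vertices can be matched.
That matches 7 of the 9, leaving 2 unmatched; no matching can do better.

2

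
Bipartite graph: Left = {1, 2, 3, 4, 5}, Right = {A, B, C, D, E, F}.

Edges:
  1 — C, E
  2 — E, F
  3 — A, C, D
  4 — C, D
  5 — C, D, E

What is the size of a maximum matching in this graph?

One maximum matching: 1–C, 2–F, 3–A, 4–D, 5–E.
This saturates every left vertex, so 5 is the maximum.

5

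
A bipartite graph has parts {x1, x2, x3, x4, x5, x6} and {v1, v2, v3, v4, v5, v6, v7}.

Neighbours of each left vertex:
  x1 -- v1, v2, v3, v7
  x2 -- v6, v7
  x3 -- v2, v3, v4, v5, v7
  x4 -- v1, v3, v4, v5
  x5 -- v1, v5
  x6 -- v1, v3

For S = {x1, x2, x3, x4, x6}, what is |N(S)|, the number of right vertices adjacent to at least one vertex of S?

The union of neighbours of {x1, x2, x3, x4, x6} is {v1, v2, v3, v4, v5, v6, v7}, which has 7 elements.
Since |N(S)| = 7 ≥ |S| = 5, Hall's condition holds for this subset.

7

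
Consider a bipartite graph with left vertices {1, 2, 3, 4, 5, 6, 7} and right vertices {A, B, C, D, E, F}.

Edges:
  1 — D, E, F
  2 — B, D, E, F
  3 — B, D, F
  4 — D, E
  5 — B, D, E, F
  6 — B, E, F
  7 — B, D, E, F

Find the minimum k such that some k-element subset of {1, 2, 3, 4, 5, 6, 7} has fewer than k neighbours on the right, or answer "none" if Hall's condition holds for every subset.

5

Take S = {1, 2, 3, 4, 5}. Its neighbourhood is {B, D, E, F}, so |N(S)| = 4 < |S| = 5.
Every subset of size less than 5 has at least as many neighbours as members, so 5 is the minimum.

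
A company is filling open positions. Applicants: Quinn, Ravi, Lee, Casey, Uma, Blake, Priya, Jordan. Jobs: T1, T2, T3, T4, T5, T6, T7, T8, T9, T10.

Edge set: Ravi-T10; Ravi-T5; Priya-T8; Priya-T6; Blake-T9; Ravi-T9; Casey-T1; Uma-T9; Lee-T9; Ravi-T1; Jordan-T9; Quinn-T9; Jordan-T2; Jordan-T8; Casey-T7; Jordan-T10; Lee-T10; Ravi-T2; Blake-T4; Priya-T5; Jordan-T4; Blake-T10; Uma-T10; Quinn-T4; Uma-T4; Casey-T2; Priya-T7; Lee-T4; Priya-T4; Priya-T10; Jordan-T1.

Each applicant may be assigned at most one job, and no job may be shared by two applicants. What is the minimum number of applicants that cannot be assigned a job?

1

A valid assignment of size 7: Quinn–T4, Ravi–T5, Lee–T10, Casey–T2, Uma–T9, Priya–T7, Jordan–T8.
The set {Quinn, Lee, Uma, Blake} has only 3 neighbours ({T10, T4, T9}), so by Hall's theorem at most 7 of the 8 applicants can be matched.
That matches 7 of the 8, leaving 1 unmatched; no matching can do better.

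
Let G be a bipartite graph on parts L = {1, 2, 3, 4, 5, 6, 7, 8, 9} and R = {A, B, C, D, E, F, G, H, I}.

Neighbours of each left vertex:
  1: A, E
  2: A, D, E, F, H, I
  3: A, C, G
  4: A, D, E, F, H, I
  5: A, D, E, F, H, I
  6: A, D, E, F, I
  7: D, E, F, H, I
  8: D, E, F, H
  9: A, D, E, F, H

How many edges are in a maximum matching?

7

One maximum matching: 1→A, 2→I, 3→C, 4→H, 5→D, 6→F, 7→E.
The set {1, 2, 4, 5, 6, 7, 8, 9} has only 6 neighbours ({A, D, E, F, H, I}), so by Hall's theorem at most 7 of the 9 left vertices can be matched.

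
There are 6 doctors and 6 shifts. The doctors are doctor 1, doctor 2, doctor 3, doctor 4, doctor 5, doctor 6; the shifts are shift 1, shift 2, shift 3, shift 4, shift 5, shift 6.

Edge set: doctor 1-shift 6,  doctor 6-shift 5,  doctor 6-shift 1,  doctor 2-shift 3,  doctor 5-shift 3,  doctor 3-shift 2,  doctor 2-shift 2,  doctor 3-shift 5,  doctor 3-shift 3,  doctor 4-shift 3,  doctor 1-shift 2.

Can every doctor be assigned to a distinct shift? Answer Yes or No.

No

The set {doctor 4, doctor 5} has only 1 neighbour ({shift 3}), so by Hall's theorem at most 5 of the 6 doctors can be matched.
Hence no matching covers every doctor.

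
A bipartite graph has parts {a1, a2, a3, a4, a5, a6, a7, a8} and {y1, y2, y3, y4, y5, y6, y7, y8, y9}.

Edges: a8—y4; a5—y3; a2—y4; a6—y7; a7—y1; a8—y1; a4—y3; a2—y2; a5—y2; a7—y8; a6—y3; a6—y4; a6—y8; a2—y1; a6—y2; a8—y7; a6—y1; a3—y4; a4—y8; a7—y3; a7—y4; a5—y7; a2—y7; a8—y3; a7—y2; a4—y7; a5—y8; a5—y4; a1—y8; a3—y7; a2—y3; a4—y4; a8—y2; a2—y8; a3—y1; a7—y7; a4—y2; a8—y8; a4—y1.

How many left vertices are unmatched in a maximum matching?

A valid assignment of size 6: a1-y8, a2-y2, a3-y1, a4-y3, a5-y4, a6-y7.
The set {a1, a2, a3, a4, a5, a6, a7, a8} has only 6 neighbours ({y1, y2, y3, y4, y7, y8}), so by Hall's theorem at most 6 of the 8 left vertices can be matched.
That matches 6 of the 8, leaving 2 unmatched; no matching can do better.

2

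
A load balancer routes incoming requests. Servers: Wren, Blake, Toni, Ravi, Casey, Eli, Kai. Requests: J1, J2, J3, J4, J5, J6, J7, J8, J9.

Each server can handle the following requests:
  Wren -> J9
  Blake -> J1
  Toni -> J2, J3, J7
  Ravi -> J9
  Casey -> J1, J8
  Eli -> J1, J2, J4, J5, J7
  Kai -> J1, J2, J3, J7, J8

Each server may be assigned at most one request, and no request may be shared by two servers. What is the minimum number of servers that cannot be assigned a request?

A valid assignment of size 6: Wren→J9, Blake→J1, Toni→J3, Casey→J8, Eli→J7, Kai→J2.
The set {Wren, Ravi} has only 1 neighbour ({J9}), so by Hall's theorem at most 6 of the 7 servers can be matched.
That matches 6 of the 7, leaving 1 unmatched; no matching can do better.

1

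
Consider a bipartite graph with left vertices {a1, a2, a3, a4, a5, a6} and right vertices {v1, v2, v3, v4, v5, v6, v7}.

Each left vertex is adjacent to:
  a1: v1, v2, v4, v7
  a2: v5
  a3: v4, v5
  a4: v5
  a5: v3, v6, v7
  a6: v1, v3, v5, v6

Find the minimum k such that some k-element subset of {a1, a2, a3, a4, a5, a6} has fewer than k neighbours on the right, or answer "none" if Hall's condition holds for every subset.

Take S = {a2, a4}. Its neighbourhood is {v5}, so |N(S)| = 1 < |S| = 2.
No single vertex violates Hall's condition since each has at least one neighbour, so 2 is the minimum.

2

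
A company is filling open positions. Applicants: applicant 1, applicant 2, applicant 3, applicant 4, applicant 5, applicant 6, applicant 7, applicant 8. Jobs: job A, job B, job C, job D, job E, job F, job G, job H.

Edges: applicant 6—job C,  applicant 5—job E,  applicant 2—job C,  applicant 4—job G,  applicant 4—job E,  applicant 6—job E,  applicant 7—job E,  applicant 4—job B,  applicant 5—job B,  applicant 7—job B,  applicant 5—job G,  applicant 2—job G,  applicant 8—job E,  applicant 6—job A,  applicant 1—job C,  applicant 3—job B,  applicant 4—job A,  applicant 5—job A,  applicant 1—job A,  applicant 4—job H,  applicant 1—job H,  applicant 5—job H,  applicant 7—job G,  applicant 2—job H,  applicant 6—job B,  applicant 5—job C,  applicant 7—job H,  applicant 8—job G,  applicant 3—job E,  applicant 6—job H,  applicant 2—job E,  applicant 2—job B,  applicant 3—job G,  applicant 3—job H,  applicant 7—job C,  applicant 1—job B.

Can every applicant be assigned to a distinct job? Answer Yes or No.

No

The set {applicant 1, applicant 2, applicant 3, applicant 4, applicant 5, applicant 6, applicant 7, applicant 8} has only 6 neighbours ({job A, job B, job C, job E, job G, job H}), so by Hall's theorem at most 6 of the 8 applicants can be matched.
Hence no matching covers every applicant.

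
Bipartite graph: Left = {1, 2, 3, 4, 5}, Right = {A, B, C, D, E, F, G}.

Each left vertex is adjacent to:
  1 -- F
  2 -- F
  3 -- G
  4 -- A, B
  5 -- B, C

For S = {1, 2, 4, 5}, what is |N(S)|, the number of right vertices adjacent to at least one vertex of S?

The union of neighbours of {1, 2, 4, 5} is {A, B, C, F}, which has 4 elements.
Since |N(S)| = 4 ≥ |S| = 4, Hall's condition holds for this subset.

4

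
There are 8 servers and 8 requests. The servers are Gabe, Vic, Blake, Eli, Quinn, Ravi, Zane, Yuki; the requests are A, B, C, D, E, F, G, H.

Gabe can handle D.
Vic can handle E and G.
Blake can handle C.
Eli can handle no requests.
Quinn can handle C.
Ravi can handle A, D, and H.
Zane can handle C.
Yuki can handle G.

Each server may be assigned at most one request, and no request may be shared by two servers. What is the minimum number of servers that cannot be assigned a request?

3

For example, pair Gabe–D, Vic–E, Blake–C, Ravi–H, Yuki–G.
The set {Blake, Eli, Quinn, Zane} has only 1 neighbour ({C}), so by Hall's theorem at most 5 of the 8 servers can be matched.
That matches 5 of the 8, leaving 3 unmatched; no matching can do better.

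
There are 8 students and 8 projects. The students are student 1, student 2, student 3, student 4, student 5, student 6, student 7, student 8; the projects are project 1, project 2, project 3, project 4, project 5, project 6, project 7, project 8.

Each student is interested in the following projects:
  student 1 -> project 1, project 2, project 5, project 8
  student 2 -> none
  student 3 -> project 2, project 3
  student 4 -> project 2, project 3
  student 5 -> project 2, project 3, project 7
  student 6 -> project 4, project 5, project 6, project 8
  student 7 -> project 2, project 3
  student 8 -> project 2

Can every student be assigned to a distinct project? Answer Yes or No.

The set {student 2, student 3, student 4, student 7, student 8} has only 2 neighbours ({project 2, project 3}), so by Hall's theorem at most 5 of the 8 students can be matched.
Hence no matching covers every student.

No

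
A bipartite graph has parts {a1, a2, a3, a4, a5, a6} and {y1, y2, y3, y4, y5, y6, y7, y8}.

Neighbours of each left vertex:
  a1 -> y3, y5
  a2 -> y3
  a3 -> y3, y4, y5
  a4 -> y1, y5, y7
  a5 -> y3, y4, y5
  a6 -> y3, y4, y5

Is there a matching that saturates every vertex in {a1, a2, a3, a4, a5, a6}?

The set {a1, a2, a3, a5, a6} has only 3 neighbours ({y3, y4, y5}), so by Hall's theorem at most 4 of the 6 left vertices can be matched.
Hence no matching covers every left vertex.

No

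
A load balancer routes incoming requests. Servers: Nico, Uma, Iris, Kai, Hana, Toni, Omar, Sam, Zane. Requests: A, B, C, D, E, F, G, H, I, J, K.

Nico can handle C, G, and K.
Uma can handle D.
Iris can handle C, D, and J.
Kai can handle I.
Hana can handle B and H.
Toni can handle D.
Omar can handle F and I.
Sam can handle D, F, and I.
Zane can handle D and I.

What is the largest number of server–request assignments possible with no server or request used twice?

6

One maximum matching: Nico–C, Uma–D, Iris–J, Kai–I, Hana–B, Omar–F.
The set {Uma, Kai, Toni, Omar, Sam, Zane} has only 3 neighbours ({D, F, I}), so by Hall's theorem at most 6 of the 9 servers can be matched.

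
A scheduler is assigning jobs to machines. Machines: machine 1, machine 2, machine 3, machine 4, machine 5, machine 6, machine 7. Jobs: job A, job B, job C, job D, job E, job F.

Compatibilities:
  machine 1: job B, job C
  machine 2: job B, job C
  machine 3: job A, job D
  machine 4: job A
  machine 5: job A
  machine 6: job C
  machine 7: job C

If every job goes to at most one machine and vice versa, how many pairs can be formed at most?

One maximum matching: machine 1–job C, machine 2–job B, machine 3–job D, machine 4–job A.
The set {machine 1, machine 2, machine 4, machine 5, machine 6, machine 7} has only 3 neighbours ({job A, job B, job C}), so by Hall's theorem at most 4 of the 7 machines can be matched.

4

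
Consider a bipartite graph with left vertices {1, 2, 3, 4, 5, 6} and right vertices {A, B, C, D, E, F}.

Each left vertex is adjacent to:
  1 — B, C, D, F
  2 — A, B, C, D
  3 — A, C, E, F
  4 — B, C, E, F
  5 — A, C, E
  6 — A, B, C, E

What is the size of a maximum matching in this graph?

6

One maximum matching: 1–D, 2–C, 3–E, 4–F, 5–A, 6–B.
This saturates every left vertex, so 6 is the maximum.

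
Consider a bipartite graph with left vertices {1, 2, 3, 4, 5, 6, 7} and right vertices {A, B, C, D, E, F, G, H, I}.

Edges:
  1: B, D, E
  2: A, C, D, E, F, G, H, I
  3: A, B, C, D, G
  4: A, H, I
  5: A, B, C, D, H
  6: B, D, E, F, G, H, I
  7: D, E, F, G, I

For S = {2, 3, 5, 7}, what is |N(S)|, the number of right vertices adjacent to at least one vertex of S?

9

The union of neighbours of {2, 3, 5, 7} is {A, B, C, D, E, F, G, H, I}, which has 9 elements.
Since |N(S)| = 9 ≥ |S| = 4, Hall's condition holds for this subset.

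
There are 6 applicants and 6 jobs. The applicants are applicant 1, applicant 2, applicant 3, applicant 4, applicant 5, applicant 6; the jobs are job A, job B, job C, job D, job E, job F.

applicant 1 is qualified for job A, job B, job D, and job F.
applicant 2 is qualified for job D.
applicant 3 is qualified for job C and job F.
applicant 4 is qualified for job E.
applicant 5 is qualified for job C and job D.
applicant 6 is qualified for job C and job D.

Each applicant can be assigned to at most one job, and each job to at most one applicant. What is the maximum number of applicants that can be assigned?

For example, pair applicant 1-job A, applicant 2-job D, applicant 3-job F, applicant 4-job E, applicant 5-job C.
The set {applicant 2, applicant 5, applicant 6} has only 2 neighbours ({job C, job D}), so by Hall's theorem at most 5 of the 6 applicants can be matched.

5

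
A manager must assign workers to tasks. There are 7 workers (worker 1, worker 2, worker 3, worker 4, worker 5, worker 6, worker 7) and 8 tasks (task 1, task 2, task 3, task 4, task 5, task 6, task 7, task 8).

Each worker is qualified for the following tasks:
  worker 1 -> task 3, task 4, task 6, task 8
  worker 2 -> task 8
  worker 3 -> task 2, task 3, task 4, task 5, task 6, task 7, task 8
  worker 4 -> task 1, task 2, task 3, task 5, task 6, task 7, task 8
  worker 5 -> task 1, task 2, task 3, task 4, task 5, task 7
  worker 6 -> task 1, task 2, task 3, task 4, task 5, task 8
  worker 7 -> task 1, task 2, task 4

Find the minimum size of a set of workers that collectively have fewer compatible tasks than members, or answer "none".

A matching saturating every worker exists, for instance worker 1→task 6, worker 2→task 8, worker 3→task 5, worker 4→task 7, worker 5→task 1, worker 6→task 4, worker 7→task 2.
By Hall's marriage theorem, this means |N(S)| ≥ |S| for every subset S, so no violating subset exists.

none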